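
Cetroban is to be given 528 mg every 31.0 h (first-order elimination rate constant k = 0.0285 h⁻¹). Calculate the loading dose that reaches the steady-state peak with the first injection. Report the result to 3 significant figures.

Accumulation ratio R = 1 / (1 − e^(−kτ)) = 1 / (1 − e^(−0.02850×31.0)) = 1 / (1 − 0.4133) = 1.705
Loading dose = maintenance dose × R = 528 × 1.705 ≈ 900 mg

900 mg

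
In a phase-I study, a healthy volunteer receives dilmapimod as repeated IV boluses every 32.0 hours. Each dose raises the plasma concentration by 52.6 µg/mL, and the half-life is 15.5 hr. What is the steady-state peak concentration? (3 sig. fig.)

k = ln 2 / 15.5 = 0.04472 hr⁻¹
Fraction remaining after one interval: e^(−kτ) = e^(−0.04472 × 32.0) = 0.2391
R = 1 / (1 − 0.2391) = 1.314
Css,max = 52.6 × 1.314 ≈ 69.1 µg/mL

69.1 µg/mL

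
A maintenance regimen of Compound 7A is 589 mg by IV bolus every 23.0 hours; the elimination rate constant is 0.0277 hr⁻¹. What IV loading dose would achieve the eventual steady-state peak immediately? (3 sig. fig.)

1250 mg

Accumulation ratio R = 1 / (1 − e^(−kτ)) = 1 / (1 − e^(−0.02770×23.0)) = 1 / (1 − 0.5288) = 2.122
Loading dose = maintenance dose × R = 589 × 2.122 ≈ 1250 mg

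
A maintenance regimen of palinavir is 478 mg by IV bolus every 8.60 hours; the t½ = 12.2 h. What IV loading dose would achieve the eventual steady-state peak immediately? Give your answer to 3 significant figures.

k = ln 2 / 12.2 = 0.05682 h⁻¹
Accumulation ratio R = 1 / (1 − e^(−kτ)) = 1 / (1 − e^(−0.05682×8.60)) = 1 / (1 − 0.6135) = 2.587
Loading dose = maintenance dose × R = 478 × 2.587 ≈ 1240 mg

1240 mg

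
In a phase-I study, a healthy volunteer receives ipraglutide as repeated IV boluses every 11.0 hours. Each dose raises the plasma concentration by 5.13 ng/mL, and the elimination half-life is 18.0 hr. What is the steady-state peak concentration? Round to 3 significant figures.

k = ln 2 / 18.0 = 0.03851 hr⁻¹
Fraction remaining after one interval: e^(−kτ) = e^(−0.03851 × 11.0) = 0.6547
R = 1 / (1 − 0.6547) = 2.896
Css,max = 5.13 × 2.896 ≈ 14.9 ng/mL

14.9 ng/mL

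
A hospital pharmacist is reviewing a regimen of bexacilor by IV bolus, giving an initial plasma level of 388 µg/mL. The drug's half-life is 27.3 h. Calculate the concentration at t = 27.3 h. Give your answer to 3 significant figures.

194 µg/mL

k = ln 2 / 27.3 = 0.02539 h⁻¹
27.3 h is 1.000 half-lives, so C = 388 × (1/2)^1.000 = 388 × 0.5000 ≈ 194 µg/mL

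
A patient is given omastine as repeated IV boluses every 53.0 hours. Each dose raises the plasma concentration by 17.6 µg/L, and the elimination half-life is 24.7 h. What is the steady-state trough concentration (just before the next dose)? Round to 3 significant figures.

k = ln 2 / 24.7 = 0.02806 h⁻¹
Fraction remaining after one interval: e^(−kτ) = e^(−0.02806 × 53.0) = 0.2260
R = 1 / (1 − 0.2260) = 1.292
Css,max = 17.6 × 1.292 = 22.74 µg/L
Css,min = Css,max × e^(−kτ) = 22.74 × 0.2260 ≈ 5.14 µg/L

5.14 µg/L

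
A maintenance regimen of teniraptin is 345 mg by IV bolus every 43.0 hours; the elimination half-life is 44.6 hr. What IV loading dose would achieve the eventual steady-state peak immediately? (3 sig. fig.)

k = ln 2 / 44.6 = 0.01554 hr⁻¹
Accumulation ratio R = 1 / (1 − e^(−kτ)) = 1 / (1 − e^(−0.01554×43.0)) = 1 / (1 − 0.5126) = 2.052
Loading dose = maintenance dose × R = 345 × 2.052 ≈ 708 mg

708 mg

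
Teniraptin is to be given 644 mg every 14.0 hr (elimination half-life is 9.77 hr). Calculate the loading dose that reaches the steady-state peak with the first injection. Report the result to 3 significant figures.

1020 mg

k = ln 2 / 9.77 = 0.07095 hr⁻¹
Accumulation ratio R = 1 / (1 − e^(−kτ)) = 1 / (1 − e^(−0.07095×14.0)) = 1 / (1 − 0.3704) = 1.588
Loading dose = maintenance dose × R = 644 × 1.588 ≈ 1020 mg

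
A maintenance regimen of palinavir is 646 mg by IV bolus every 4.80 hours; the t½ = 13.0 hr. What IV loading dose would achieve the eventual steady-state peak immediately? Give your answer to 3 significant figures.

2860 mg

k = ln 2 / 13.0 = 0.05332 hr⁻¹
Accumulation ratio R = 1 / (1 − e^(−kτ)) = 1 / (1 − e^(−0.05332×4.80)) = 1 / (1 − 0.7742) = 4.429
Loading dose = maintenance dose × R = 646 × 4.429 ≈ 2860 mg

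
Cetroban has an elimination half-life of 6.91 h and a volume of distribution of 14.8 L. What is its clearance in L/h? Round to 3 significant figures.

k = ln 2 / t½ = ln 2 / 6.91 = 0.1003 h⁻¹
CL = k · V = 0.1003 × 14.8 ≈ 1.48 L/h

1.48 L/h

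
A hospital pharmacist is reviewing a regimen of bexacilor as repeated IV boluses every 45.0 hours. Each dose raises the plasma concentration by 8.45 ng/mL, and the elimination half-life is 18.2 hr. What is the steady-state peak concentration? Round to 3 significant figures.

10.3 ng/mL

k = ln 2 / 18.2 = 0.03809 hr⁻¹
Fraction remaining after one interval: e^(−kτ) = e^(−0.03809 × 45.0) = 0.1802
R = 1 / (1 − 0.1802) = 1.220
Css,max = 8.45 × 1.220 ≈ 10.3 ng/mL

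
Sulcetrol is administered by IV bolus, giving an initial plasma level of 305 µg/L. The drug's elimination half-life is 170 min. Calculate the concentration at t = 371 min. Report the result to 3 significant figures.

k = ln 2 / 170 = 0.004077 min⁻¹
C(t) = C₀ e^(−kt) = 305 × e^(−0.004077 × 371) = 305 × e^(−1.513) = 305 × 0.2203 ≈ 67.2 µg/L

67.2 µg/L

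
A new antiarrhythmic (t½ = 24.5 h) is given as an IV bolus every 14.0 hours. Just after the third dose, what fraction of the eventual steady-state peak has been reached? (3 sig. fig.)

0.695

k = ln 2 / 24.5 = 0.02829 h⁻¹
f_n = 1 − e^(−nkτ) = 1 − e^(−3 × 0.02829 × 14.0) = 1 − e^(−1.188) = 1 − 0.3048 ≈ 0.695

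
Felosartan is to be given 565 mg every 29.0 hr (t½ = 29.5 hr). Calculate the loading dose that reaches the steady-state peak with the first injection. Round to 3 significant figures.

1140 mg

k = ln 2 / 29.5 = 0.02350 hr⁻¹
Accumulation ratio R = 1 / (1 − e^(−kτ)) = 1 / (1 − e^(−0.02350×29.0)) = 1 / (1 − 0.5059) = 2.024
Loading dose = maintenance dose × R = 565 × 2.024 ≈ 1140 mg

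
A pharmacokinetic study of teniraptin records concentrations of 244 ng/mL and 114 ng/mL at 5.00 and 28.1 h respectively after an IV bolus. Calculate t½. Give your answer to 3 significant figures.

k = ln(C₁/C₂) / (t₂ − t₁) = ln(244/114) / (28.1 − 5.00)
  = 0.7610 / 23.10 = 0.03294 h⁻¹
t½ = ln 2 / k = ln 2 / 0.03294 ≈ 21.0 hours

21.0 hours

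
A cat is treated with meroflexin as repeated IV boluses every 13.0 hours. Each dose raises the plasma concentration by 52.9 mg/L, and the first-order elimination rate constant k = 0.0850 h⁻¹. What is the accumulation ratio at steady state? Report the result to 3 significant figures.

Fraction remaining after one interval: e^(−kτ) = e^(−0.08500 × 13.0) = 0.3312
R = 1 / (1 − 0.3312) = 1 / 0.6688 ≈ 1.50

1.50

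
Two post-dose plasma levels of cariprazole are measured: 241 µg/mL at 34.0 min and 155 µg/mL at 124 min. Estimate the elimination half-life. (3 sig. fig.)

k = ln(C₁/C₂) / (t₂ − t₁) = ln(241/155) / (124 − 34.0)
  = 0.4414 / 90.00 = 0.004904 min⁻¹
t½ = ln 2 / k = ln 2 / 0.004904 ≈ 141 minutes

141 minutes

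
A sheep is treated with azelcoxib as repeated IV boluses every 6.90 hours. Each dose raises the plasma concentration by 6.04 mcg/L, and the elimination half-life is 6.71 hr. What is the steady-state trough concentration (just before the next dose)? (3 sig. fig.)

k = ln 2 / 6.71 = 0.1033 hr⁻¹
Fraction remaining after one interval: e^(−kτ) = e^(−0.1033 × 6.90) = 0.4903
R = 1 / (1 − 0.4903) = 1.962
Css,max = 6.04 × 1.962 = 11.85 mcg/L
Css,min = Css,max × e^(−kτ) = 11.85 × 0.4903 ≈ 5.81 mcg/L

5.81 mcg/L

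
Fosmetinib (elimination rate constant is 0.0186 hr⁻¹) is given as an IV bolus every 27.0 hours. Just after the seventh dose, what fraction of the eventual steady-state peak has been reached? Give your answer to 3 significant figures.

0.970

f_n = 1 − e^(−nkτ) = 1 − e^(−7 × 0.01860 × 27.0) = 1 − e^(−3.515) = 1 − 0.02974 ≈ 0.970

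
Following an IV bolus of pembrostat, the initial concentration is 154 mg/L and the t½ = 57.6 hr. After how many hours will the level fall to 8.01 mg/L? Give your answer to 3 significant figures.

246 hours

k = ln 2 / 57.6 = 0.01203 hr⁻¹
C(t) = C₀ e^(−kt)  ⇒  t = ln(C₀/C) / k
t = ln(154/8.01) / 0.01203 = 2.956 / 0.01203 ≈ 246 hours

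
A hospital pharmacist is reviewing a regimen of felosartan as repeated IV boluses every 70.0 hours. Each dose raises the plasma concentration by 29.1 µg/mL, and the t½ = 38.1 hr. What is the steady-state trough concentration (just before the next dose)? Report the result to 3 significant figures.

11.3 µg/mL

k = ln 2 / 38.1 = 0.01819 hr⁻¹
Fraction remaining after one interval: e^(−kτ) = e^(−0.01819 × 70.0) = 0.2799
R = 1 / (1 − 0.2799) = 1.389
Css,max = 29.1 × 1.389 = 40.41 µg/mL
Css,min = Css,max × e^(−kτ) = 40.41 × 0.2799 ≈ 11.3 µg/mL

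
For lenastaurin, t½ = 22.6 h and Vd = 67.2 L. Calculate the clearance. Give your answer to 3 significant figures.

2.06 L/h

k = ln 2 / t½ = ln 2 / 22.6 = 0.03067 h⁻¹
CL = k · V = 0.03067 × 67.2 ≈ 2.06 L/h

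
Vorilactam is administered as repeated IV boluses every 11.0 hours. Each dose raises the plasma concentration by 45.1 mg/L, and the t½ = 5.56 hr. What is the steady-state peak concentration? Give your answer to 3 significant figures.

60.4 mg/L

k = ln 2 / 5.56 = 0.1247 hr⁻¹
Fraction remaining after one interval: e^(−kτ) = e^(−0.1247 × 11.0) = 0.2538
R = 1 / (1 − 0.2538) = 1.340
Css,max = 45.1 × 1.340 ≈ 60.4 mg/L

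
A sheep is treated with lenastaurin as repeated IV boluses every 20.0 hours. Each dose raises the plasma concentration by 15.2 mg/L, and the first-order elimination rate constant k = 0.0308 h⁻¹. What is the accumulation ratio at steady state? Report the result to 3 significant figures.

Fraction remaining after one interval: e^(−kτ) = e^(−0.03080 × 20.0) = 0.5401
R = 1 / (1 − 0.5401) = 1 / 0.4599 ≈ 2.17

2.17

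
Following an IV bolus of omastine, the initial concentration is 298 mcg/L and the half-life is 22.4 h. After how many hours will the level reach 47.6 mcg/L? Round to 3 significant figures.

k = ln 2 / 22.4 = 0.03094 h⁻¹
C(t) = C₀ e^(−kt)  ⇒  t = ln(C₀/C) / k
t = ln(298/47.6) / 0.03094 = 1.834 / 0.03094 ≈ 59.3 hours

59.3 hours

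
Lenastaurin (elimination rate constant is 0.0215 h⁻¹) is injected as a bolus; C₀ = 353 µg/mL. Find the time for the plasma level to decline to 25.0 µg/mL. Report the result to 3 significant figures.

123 hours

C(t) = C₀ e^(−kt)  ⇒  t = ln(C₀/C) / k
t = ln(353/25.0) / 0.02150 = 2.648 / 0.02150 ≈ 123 hours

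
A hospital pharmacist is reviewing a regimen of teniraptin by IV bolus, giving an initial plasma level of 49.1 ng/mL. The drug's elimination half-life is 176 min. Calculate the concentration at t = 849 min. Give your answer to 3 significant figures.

1.73 ng/mL

k = ln 2 / 176 = 0.003938 min⁻¹
C(t) = C₀ e^(−kt) = 49.1 × e^(−0.003938 × 849) = 49.1 × e^(−3.344) = 49.1 × 0.03531 ≈ 1.73 ng/mL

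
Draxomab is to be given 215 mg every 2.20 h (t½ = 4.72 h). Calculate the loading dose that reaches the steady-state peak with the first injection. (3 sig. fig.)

k = ln 2 / 4.72 = 0.1469 h⁻¹
Accumulation ratio R = 1 / (1 − e^(−kτ)) = 1 / (1 − e^(−0.1469×2.20)) = 1 / (1 − 0.7239) = 3.622
Loading dose = maintenance dose × R = 215 × 3.622 ≈ 779 mg

779 mg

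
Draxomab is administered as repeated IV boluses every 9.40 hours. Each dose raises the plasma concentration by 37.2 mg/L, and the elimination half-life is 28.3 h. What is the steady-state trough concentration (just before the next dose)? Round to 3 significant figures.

144 mg/L

k = ln 2 / 28.3 = 0.02449 h⁻¹
Fraction remaining after one interval: e^(−kτ) = e^(−0.02449 × 9.40) = 0.7943
R = 1 / (1 − 0.7943) = 4.863
Css,max = 37.2 × 4.863 = 180.9 mg/L
Css,min = Css,max × e^(−kτ) = 180.9 × 0.7943 ≈ 144 mg/L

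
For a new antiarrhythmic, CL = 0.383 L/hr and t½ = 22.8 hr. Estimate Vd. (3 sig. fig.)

k = ln 2 / t½ = ln 2 / 22.8 = 0.03040 hr⁻¹
V = CL / k = 0.383 / 0.03040 ≈ 12.6 L

12.6 L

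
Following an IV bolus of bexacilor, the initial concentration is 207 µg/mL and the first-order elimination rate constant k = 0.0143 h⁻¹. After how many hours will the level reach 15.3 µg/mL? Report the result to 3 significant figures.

C(t) = C₀ e^(−kt)  ⇒  t = ln(C₀/C) / k
t = ln(207/15.3) / 0.01430 = 2.605 / 0.01430 ≈ 182 hours

182 hours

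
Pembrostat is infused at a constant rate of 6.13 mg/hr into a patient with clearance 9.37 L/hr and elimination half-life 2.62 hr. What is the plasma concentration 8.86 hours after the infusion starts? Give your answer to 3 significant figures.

0.591 µg/mL

Css = rate / CL = 6.13 / 9.37 = 0.6542 µg/mL
k = ln 2 / 2.62 = 0.2646 hr⁻¹
C(t) = Css (1 − e^(−kt)) = 0.6542 × (1 − e^(−2.344)) = 0.6542 × 0.9041 ≈ 0.591 µg/mL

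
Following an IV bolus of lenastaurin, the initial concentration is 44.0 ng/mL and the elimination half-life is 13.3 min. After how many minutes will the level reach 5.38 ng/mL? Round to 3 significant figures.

k = ln 2 / 13.3 = 0.05212 min⁻¹
C(t) = C₀ e^(−kt)  ⇒  t = ln(C₀/C) / k
t = ln(44.0/5.38) / 0.05212 = 2.102 / 0.05212 ≈ 40.3 minutes

40.3 minutes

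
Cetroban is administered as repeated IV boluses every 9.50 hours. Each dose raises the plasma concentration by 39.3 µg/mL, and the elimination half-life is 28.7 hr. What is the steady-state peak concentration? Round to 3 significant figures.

192 µg/mL

k = ln 2 / 28.7 = 0.02415 hr⁻¹
Fraction remaining after one interval: e^(−kτ) = e^(−0.02415 × 9.50) = 0.7950
R = 1 / (1 − 0.7950) = 4.878
Css,max = 39.3 × 4.878 ≈ 192 µg/mL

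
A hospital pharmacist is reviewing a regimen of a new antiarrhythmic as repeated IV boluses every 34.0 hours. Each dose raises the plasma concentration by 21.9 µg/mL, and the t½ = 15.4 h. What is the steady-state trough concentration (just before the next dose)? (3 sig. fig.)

6.05 µg/mL

k = ln 2 / 15.4 = 0.04501 h⁻¹
Fraction remaining after one interval: e^(−kτ) = e^(−0.04501 × 34.0) = 0.2165
R = 1 / (1 − 0.2165) = 1.276
Css,max = 21.9 × 1.276 = 27.95 µg/mL
Css,min = Css,max × e^(−kτ) = 27.95 × 0.2165 ≈ 6.05 µg/mL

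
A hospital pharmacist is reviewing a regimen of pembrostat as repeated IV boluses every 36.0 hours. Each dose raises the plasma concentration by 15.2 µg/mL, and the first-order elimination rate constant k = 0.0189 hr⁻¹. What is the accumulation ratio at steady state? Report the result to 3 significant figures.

Fraction remaining after one interval: e^(−kτ) = e^(−0.01890 × 36.0) = 0.5064
R = 1 / (1 − 0.5064) = 1 / 0.4936 ≈ 2.03

2.03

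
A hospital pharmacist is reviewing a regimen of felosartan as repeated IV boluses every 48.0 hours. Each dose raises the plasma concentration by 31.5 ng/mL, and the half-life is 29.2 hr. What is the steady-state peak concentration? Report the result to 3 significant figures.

46.3 ng/mL

k = ln 2 / 29.2 = 0.02374 hr⁻¹
Fraction remaining after one interval: e^(−kτ) = e^(−0.02374 × 48.0) = 0.3200
R = 1 / (1 − 0.3200) = 1.471
Css,max = 31.5 × 1.471 ≈ 46.3 ng/mL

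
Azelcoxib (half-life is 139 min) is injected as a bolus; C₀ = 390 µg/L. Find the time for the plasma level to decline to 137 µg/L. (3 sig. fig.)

k = ln 2 / 139 = 0.004987 min⁻¹
C(t) = C₀ e^(−kt)  ⇒  t = ln(C₀/C) / k
t = ln(390/137) / 0.004987 = 1.046 / 0.004987 ≈ 210 minutes

210 minutes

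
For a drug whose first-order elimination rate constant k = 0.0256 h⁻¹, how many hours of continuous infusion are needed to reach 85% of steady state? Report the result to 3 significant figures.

74.1 hours

f = 1 − e^(−kt)  ⇒  t = −ln(1 − f) / k
t = −ln(1 − 0.85) / 0.02560 = 1.897 / 0.02560 ≈ 74.1 hours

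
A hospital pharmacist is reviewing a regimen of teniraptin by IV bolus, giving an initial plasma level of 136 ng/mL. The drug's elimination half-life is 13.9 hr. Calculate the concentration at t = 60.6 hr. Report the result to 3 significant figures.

6.62 ng/mL

k = ln 2 / 13.9 = 0.04987 hr⁻¹
60.6 hr is 4.360 half-lives, so C = 136 × (1/2)^4.360 = 136 × 0.04871 ≈ 6.62 ng/mL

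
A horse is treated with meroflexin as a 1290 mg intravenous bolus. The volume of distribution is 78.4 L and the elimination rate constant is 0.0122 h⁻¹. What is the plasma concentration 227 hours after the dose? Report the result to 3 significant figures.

1.03 mg/L

C₀ = dose / V = 1290 / 78.4 = 16.45 mg/L
C(t) = C₀ e^(−kt) = 16.45 × e^(−0.01220 × 227) = 16.45 × e^(−2.769) = 16.45 × 0.06270 ≈ 1.03 mg/L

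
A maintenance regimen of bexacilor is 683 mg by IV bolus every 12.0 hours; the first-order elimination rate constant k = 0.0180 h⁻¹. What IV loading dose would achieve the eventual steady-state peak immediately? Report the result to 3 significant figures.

Accumulation ratio R = 1 / (1 − e^(−kτ)) = 1 / (1 − e^(−0.01800×12.0)) = 1 / (1 − 0.8057) = 5.148
Loading dose = maintenance dose × R = 683 × 5.148 ≈ 3520 mg

3520 mg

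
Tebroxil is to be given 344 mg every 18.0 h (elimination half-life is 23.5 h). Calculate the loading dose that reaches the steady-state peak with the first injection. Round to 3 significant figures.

835 mg

k = ln 2 / 23.5 = 0.02950 h⁻¹
Accumulation ratio R = 1 / (1 − e^(−kτ)) = 1 / (1 − e^(−0.02950×18.0)) = 1 / (1 − 0.5881) = 2.428
Loading dose = maintenance dose × R = 344 × 2.428 ≈ 835 mg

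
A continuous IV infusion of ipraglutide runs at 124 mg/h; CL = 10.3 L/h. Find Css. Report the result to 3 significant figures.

12.0 mg/L

Css = infusion rate / CL = 124 / 10.3 ≈ 12.0 mg/L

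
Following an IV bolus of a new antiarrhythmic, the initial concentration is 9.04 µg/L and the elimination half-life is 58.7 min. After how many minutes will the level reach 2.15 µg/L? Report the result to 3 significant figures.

122 minutes

k = ln 2 / 58.7 = 0.01181 min⁻¹
C(t) = C₀ e^(−kt)  ⇒  t = ln(C₀/C) / k
t = ln(9.04/2.15) / 0.01181 = 1.436 / 0.01181 ≈ 122 minutes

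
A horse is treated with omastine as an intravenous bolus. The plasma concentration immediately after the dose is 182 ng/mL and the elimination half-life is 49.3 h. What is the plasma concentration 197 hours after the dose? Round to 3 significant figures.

k = ln 2 / 49.3 = 0.01406 h⁻¹
197 h is 3.996 half-lives, so C = 182 × (1/2)^3.996 = 182 × 0.06268 ≈ 11.4 ng/mL

11.4 ng/mL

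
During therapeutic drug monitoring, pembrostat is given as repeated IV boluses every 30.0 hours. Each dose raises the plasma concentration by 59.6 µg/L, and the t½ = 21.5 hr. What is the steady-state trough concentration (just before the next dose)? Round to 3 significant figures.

k = ln 2 / 21.5 = 0.03224 hr⁻¹
Fraction remaining after one interval: e^(−kτ) = e^(−0.03224 × 30.0) = 0.3802
R = 1 / (1 − 0.3802) = 1.613
Css,max = 59.6 × 1.613 = 96.15 µg/L
Css,min = Css,max × e^(−kτ) = 96.15 × 0.3802 ≈ 36.6 µg/L

36.6 µg/L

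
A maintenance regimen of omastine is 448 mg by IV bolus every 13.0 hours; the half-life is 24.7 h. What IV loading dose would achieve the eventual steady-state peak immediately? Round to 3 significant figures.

k = ln 2 / 24.7 = 0.02806 h⁻¹
Accumulation ratio R = 1 / (1 − e^(−kτ)) = 1 / (1 − e^(−0.02806×13.0)) = 1 / (1 − 0.6943) = 3.271
Loading dose = maintenance dose × R = 448 × 3.271 ≈ 1470 mg

1470 mg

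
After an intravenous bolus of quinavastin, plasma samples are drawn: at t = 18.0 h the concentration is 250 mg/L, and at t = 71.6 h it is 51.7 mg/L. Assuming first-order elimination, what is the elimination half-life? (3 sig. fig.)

k = ln(C₁/C₂) / (t₂ − t₁) = ln(250/51.7) / (71.6 − 18.0)
  = 1.576 / 53.60 = 0.02940 h⁻¹
t½ = ln 2 / k = ln 2 / 0.02940 ≈ 23.6 hours

23.6 hours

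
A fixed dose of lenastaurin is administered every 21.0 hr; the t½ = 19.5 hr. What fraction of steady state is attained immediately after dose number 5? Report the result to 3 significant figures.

0.976

k = ln 2 / 19.5 = 0.03555 hr⁻¹
f_n = 1 − e^(−nkτ) = 1 − e^(−5 × 0.03555 × 21.0) = 1 − e^(−3.732) = 1 − 0.02394 ≈ 0.976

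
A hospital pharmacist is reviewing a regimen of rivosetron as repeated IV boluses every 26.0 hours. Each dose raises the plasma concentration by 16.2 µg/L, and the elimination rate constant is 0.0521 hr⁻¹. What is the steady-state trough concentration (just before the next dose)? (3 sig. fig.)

Fraction remaining after one interval: e^(−kτ) = e^(−0.05210 × 26.0) = 0.2581
R = 1 / (1 − 0.2581) = 1.348
Css,max = 16.2 × 1.348 = 21.83 µg/L
Css,min = Css,max × e^(−kτ) = 21.83 × 0.2581 ≈ 5.63 µg/L

5.63 µg/L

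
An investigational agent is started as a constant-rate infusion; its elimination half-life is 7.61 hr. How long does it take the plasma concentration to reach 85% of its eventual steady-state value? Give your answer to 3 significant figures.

k = ln 2 / 7.61 = 0.09108 hr⁻¹
f = 1 − e^(−kt)  ⇒  t = −ln(1 − f) / k
t = −ln(1 − 0.85) / 0.09108 = 1.897 / 0.09108 ≈ 20.8 hours

20.8 hours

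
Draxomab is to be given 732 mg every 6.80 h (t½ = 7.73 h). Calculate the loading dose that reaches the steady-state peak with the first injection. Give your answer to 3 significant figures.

k = ln 2 / 7.73 = 0.08967 h⁻¹
Accumulation ratio R = 1 / (1 − e^(−kτ)) = 1 / (1 − e^(−0.08967×6.80)) = 1 / (1 − 0.5435) = 2.191
Loading dose = maintenance dose × R = 732 × 2.191 ≈ 1600 mg

1600 mg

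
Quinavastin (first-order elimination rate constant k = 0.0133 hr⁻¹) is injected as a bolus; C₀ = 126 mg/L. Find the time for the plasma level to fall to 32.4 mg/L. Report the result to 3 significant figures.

C(t) = C₀ e^(−kt)  ⇒  t = ln(C₀/C) / k
t = ln(126/32.4) / 0.01330 = 1.358 / 0.01330 ≈ 102 hours

102 hours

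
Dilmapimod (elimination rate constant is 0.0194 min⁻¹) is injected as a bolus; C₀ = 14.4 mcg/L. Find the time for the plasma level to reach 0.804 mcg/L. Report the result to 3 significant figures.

C(t) = C₀ e^(−kt)  ⇒  t = ln(C₀/C) / k
t = ln(14.4/0.804) / 0.01940 = 2.885 / 0.01940 ≈ 149 minutes

149 minutes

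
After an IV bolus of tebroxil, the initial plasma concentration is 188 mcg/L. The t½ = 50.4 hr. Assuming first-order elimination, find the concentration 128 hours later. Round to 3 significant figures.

k = ln 2 / 50.4 = 0.01375 hr⁻¹
C(t) = C₀ e^(−kt) = 188 × e^(−0.01375 × 128) = 188 × e^(−1.760) = 188 × 0.1720 ≈ 32.3 mcg/L

32.3 mcg/L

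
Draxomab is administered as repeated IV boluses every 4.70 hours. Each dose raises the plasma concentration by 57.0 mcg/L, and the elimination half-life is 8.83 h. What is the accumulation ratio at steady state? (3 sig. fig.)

3.24

k = ln 2 / 8.83 = 0.07850 h⁻¹
Fraction remaining after one interval: e^(−kτ) = e^(−0.07850 × 4.70) = 0.6915
R = 1 / (1 − 0.6915) = 1 / 0.3085 ≈ 3.24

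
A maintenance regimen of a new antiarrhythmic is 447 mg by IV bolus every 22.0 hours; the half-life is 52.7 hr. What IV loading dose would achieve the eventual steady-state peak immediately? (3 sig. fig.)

k = ln 2 / 52.7 = 0.01315 hr⁻¹
Accumulation ratio R = 1 / (1 − e^(−kτ)) = 1 / (1 − e^(−0.01315×22.0)) = 1 / (1 − 0.7487) = 3.980
Loading dose = maintenance dose × R = 447 × 3.980 ≈ 1780 mg

1780 mg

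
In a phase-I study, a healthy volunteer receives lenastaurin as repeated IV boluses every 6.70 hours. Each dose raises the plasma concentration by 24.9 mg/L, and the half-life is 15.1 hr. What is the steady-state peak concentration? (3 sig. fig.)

94.0 mg/L

k = ln 2 / 15.1 = 0.04590 hr⁻¹
Fraction remaining after one interval: e^(−kτ) = e^(−0.04590 × 6.70) = 0.7352
R = 1 / (1 − 0.7352) = 3.777
Css,max = 24.9 × 3.777 ≈ 94.0 mg/L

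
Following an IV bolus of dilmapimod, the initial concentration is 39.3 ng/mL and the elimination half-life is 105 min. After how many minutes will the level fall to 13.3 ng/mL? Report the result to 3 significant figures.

164 minutes

k = ln 2 / 105 = 0.006601 min⁻¹
C(t) = C₀ e^(−kt)  ⇒  t = ln(C₀/C) / k
t = ln(39.3/13.3) / 0.006601 = 1.083 / 0.006601 ≈ 164 minutes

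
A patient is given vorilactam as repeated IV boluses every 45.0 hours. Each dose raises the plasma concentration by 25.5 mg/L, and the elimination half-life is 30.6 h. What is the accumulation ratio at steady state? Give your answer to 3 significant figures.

k = ln 2 / 30.6 = 0.02265 h⁻¹
Fraction remaining after one interval: e^(−kτ) = e^(−0.02265 × 45.0) = 0.3608
R = 1 / (1 − 0.3608) = 1 / 0.6392 ≈ 1.56

1.56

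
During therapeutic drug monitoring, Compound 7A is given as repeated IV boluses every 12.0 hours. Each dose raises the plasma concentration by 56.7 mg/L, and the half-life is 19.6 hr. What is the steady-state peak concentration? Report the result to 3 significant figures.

k = ln 2 / 19.6 = 0.03536 hr⁻¹
Fraction remaining after one interval: e^(−kτ) = e^(−0.03536 × 12.0) = 0.6542
R = 1 / (1 − 0.6542) = 2.892
Css,max = 56.7 × 2.892 ≈ 164 mg/L

164 mg/L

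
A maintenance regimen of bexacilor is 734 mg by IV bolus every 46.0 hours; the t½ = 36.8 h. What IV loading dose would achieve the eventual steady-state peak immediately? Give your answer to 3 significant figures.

1270 mg

k = ln 2 / 36.8 = 0.01884 h⁻¹
Accumulation ratio R = 1 / (1 − e^(−kτ)) = 1 / (1 − e^(−0.01884×46.0)) = 1 / (1 − 0.4204) = 1.725
Loading dose = maintenance dose × R = 734 × 1.725 ≈ 1270 mg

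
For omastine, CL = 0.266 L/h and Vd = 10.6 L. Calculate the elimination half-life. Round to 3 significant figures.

27.6 hours

k = CL / V = 0.266 / 10.6 = 0.02509 h⁻¹
t½ = ln 2 / k = ln 2 / 0.02509 ≈ 27.6 hours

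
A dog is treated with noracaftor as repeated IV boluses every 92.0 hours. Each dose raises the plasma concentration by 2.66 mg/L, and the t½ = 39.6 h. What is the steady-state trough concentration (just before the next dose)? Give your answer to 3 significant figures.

k = ln 2 / 39.6 = 0.01750 h⁻¹
Fraction remaining after one interval: e^(−kτ) = e^(−0.01750 × 92.0) = 0.1998
R = 1 / (1 − 0.1998) = 1.250
Css,max = 2.66 × 1.250 = 3.324 mg/L
Css,min = Css,max × e^(−kτ) = 3.324 × 0.1998 ≈ 0.664 mg/L

0.664 mg/L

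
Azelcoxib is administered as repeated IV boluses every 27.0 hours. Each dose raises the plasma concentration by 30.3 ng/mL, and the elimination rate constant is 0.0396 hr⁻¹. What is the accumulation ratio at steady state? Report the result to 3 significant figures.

1.52

Fraction remaining after one interval: e^(−kτ) = e^(−0.03960 × 27.0) = 0.3433
R = 1 / (1 − 0.3433) = 1 / 0.6567 ≈ 1.52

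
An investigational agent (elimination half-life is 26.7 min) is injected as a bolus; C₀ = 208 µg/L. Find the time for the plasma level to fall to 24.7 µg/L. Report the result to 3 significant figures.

k = ln 2 / 26.7 = 0.02596 min⁻¹
C(t) = C₀ e^(−kt)  ⇒  t = ln(C₀/C) / k
t = ln(208/24.7) / 0.02596 = 2.131 / 0.02596 ≈ 82.1 minutes

82.1 minutes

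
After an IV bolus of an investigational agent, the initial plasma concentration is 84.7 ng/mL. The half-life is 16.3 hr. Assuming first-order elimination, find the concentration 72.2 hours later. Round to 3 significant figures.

3.93 ng/mL

k = ln 2 / 16.3 = 0.04252 hr⁻¹
72.2 hr is 4.429 half-lives, so C = 84.7 × (1/2)^4.429 = 84.7 × 0.04641 ≈ 3.93 ng/mL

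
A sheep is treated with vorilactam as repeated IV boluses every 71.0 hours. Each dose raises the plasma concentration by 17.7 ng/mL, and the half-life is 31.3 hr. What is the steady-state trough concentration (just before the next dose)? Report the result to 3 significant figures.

k = ln 2 / 31.3 = 0.02215 hr⁻¹
Fraction remaining after one interval: e^(−kτ) = e^(−0.02215 × 71.0) = 0.2076
R = 1 / (1 − 0.2076) = 1.262
Css,max = 17.7 × 1.262 = 22.34 ng/mL
Css,min = Css,max × e^(−kτ) = 22.34 × 0.2076 ≈ 4.64 ng/mL

4.64 ng/mL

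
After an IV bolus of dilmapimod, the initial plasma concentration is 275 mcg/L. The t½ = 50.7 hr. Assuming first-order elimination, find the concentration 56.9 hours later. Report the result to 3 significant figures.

126 mcg/L

k = ln 2 / 50.7 = 0.01367 hr⁻¹
C(t) = C₀ e^(−kt) = 275 × e^(−0.01367 × 56.9) = 275 × e^(−0.7779) = 275 × 0.4594 ≈ 126 mcg/L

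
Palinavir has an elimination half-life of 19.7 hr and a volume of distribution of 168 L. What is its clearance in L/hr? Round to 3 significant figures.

k = ln 2 / t½ = ln 2 / 19.7 = 0.03519 hr⁻¹
CL = k · V = 0.03519 × 168 ≈ 5.91 L/hr

5.91 L/hr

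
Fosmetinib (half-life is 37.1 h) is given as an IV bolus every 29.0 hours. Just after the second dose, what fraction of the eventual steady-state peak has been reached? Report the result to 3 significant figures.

k = ln 2 / 37.1 = 0.01868 h⁻¹
f_n = 1 − e^(−nkτ) = 1 − e^(−2 × 0.01868 × 29.0) = 1 − e^(−1.084) = 1 − 0.3384 ≈ 0.662

0.662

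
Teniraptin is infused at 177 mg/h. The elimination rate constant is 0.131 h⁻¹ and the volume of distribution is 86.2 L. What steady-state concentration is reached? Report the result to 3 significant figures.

15.7 mg/L

CL = k · V = 0.131 × 86.2 = 11.29 L/h
Css = rate / CL = 177 / 11.29 ≈ 15.7 mg/L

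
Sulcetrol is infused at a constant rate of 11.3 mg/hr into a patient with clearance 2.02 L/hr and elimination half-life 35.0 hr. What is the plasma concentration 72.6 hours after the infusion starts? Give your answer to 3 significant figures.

4.27 mg/L

Css = rate / CL = 11.3 / 2.02 = 5.594 mg/L
k = ln 2 / 35.0 = 0.01980 hr⁻¹
C(t) = Css (1 − e^(−kt)) = 5.594 × (1 − e^(−1.438)) = 5.594 × 0.7625 ≈ 4.27 mg/L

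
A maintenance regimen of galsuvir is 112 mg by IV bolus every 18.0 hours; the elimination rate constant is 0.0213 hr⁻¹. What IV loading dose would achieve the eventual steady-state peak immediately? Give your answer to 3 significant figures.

Accumulation ratio R = 1 / (1 − e^(−kτ)) = 1 / (1 − e^(−0.02130×18.0)) = 1 / (1 − 0.6815) = 3.140
Loading dose = maintenance dose × R = 112 × 3.140 ≈ 352 mg

352 mg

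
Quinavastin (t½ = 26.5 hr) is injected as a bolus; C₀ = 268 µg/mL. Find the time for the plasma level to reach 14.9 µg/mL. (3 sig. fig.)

k = ln 2 / 26.5 = 0.02616 hr⁻¹
C(t) = C₀ e^(−kt)  ⇒  t = ln(C₀/C) / k
t = ln(268/14.9) / 0.02616 = 2.890 / 0.02616 ≈ 110 hours

110 hours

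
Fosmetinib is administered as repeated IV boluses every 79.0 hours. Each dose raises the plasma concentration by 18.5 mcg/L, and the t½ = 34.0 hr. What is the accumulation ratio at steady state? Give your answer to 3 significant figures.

k = ln 2 / 34.0 = 0.02039 hr⁻¹
Fraction remaining after one interval: e^(−kτ) = e^(−0.02039 × 79.0) = 0.1998
R = 1 / (1 − 0.1998) = 1 / 0.8002 ≈ 1.25

1.25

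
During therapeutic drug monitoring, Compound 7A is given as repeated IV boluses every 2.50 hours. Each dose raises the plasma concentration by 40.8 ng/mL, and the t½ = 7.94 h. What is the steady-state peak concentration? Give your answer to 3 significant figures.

k = ln 2 / 7.94 = 0.08730 h⁻¹
Fraction remaining after one interval: e^(−kτ) = e^(−0.08730 × 2.50) = 0.8039
R = 1 / (1 − 0.8039) = 5.100
Css,max = 40.8 × 5.100 ≈ 208 ng/mL

208 ng/mL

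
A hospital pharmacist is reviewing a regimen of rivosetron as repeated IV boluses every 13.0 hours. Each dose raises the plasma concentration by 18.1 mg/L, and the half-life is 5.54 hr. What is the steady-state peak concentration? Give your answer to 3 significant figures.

22.5 mg/L

k = ln 2 / 5.54 = 0.1251 hr⁻¹
Fraction remaining after one interval: e^(−kτ) = e^(−0.1251 × 13.0) = 0.1966
R = 1 / (1 − 0.1966) = 1.245
Css,max = 18.1 × 1.245 ≈ 22.5 mg/L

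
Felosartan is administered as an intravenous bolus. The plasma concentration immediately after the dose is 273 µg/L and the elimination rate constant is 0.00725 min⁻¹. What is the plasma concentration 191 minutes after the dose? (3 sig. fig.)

68.4 µg/L

C(t) = C₀ e^(−kt) = 273 × e^(−0.007250 × 191) = 273 × e^(−1.385) = 273 × 0.2504 ≈ 68.4 µg/L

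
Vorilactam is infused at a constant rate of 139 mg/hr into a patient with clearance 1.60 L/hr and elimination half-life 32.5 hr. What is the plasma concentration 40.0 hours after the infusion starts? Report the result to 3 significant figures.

Css = rate / CL = 139 / 1.60 = 86.88 µg/mL
k = ln 2 / 32.5 = 0.02133 hr⁻¹
C(t) = Css (1 − e^(−kt)) = 86.88 × (1 − e^(−0.8531)) = 86.88 × 0.5739 ≈ 49.9 µg/mL

49.9 µg/mL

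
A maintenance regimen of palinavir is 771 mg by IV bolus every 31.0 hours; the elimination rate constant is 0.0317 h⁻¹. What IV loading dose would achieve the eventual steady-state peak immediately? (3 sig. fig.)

Accumulation ratio R = 1 / (1 − e^(−kτ)) = 1 / (1 − e^(−0.03170×31.0)) = 1 / (1 − 0.3743) = 1.598
Loading dose = maintenance dose × R = 771 × 1.598 ≈ 1230 mg

1230 mg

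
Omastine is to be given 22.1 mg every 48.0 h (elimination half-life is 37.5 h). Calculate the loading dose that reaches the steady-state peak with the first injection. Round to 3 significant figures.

k = ln 2 / 37.5 = 0.01848 h⁻¹
Accumulation ratio R = 1 / (1 − e^(−kτ)) = 1 / (1 − e^(−0.01848×48.0)) = 1 / (1 − 0.4118) = 1.700
Loading dose = maintenance dose × R = 22.1 × 1.700 ≈ 37.6 mg

37.6 mg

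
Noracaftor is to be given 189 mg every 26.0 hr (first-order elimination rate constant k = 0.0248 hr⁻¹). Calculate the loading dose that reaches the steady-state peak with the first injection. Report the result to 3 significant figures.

Accumulation ratio R = 1 / (1 − e^(−kτ)) = 1 / (1 − e^(−0.02480×26.0)) = 1 / (1 − 0.5248) = 2.104
Loading dose = maintenance dose × R = 189 × 2.104 ≈ 398 mg

398 mg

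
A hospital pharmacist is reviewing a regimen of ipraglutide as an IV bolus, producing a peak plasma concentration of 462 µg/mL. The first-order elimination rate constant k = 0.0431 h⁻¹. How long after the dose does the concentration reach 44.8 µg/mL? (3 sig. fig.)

54.1 hours

C(t) = C₀ e^(−kt)  ⇒  t = ln(C₀/C) / k
t = ln(462/44.8) / 0.04310 = 2.333 / 0.04310 ≈ 54.1 hours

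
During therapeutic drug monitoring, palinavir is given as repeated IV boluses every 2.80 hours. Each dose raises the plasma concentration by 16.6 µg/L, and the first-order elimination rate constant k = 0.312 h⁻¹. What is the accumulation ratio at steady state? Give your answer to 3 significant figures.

Fraction remaining after one interval: e^(−kτ) = e^(−0.3120 × 2.80) = 0.4174
R = 1 / (1 − 0.4174) = 1 / 0.5826 ≈ 1.72

1.72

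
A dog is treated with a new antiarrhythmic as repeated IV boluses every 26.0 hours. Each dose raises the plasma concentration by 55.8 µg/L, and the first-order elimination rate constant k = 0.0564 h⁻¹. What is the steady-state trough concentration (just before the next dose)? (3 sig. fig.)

16.7 µg/L

Fraction remaining after one interval: e^(−kτ) = e^(−0.05640 × 26.0) = 0.2308
R = 1 / (1 − 0.2308) = 1.300
Css,max = 55.8 × 1.300 = 72.54 µg/L
Css,min = Css,max × e^(−kτ) = 72.54 × 0.2308 ≈ 16.7 µg/L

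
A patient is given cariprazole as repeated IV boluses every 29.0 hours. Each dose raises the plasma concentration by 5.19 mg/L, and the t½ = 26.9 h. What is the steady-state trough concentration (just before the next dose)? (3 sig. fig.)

4.67 mg/L

k = ln 2 / 26.9 = 0.02577 h⁻¹
Fraction remaining after one interval: e^(−kτ) = e^(−0.02577 × 29.0) = 0.4737
R = 1 / (1 − 0.4737) = 1.900
Css,max = 5.19 × 1.900 = 9.861 mg/L
Css,min = Css,max × e^(−kτ) = 9.861 × 0.4737 ≈ 4.67 mg/L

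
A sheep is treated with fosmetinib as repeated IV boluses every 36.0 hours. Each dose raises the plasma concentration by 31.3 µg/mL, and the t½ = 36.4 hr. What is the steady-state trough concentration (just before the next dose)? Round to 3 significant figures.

31.8 µg/mL

k = ln 2 / 36.4 = 0.01904 hr⁻¹
Fraction remaining after one interval: e^(−kτ) = e^(−0.01904 × 36.0) = 0.5038
R = 1 / (1 − 0.5038) = 2.015
Css,max = 31.3 × 2.015 = 63.08 µg/mL
Css,min = Css,max × e^(−kτ) = 63.08 × 0.5038 ≈ 31.8 µg/mL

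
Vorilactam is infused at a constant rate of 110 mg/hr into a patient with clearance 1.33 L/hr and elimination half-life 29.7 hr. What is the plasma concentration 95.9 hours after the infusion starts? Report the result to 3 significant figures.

73.9 mg/L

Css = rate / CL = 110 / 1.33 = 82.71 mg/L
k = ln 2 / 29.7 = 0.02334 hr⁻¹
C(t) = Css (1 − e^(−kt)) = 82.71 × (1 − e^(−2.238)) = 82.71 × 0.8933 ≈ 73.9 mg/L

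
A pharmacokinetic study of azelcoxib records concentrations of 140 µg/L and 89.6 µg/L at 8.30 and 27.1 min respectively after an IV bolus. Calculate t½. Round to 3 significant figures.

k = ln(C₁/C₂) / (t₂ − t₁) = ln(140/89.6) / (27.1 − 8.30)
  = 0.4463 / 18.80 = 0.02374 min⁻¹
t½ = ln 2 / k = ln 2 / 0.02374 ≈ 29.2 minutes

29.2 minutes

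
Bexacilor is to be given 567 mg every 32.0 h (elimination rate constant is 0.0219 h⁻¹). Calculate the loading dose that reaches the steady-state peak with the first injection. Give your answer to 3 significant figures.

Accumulation ratio R = 1 / (1 − e^(−kτ)) = 1 / (1 − e^(−0.02190×32.0)) = 1 / (1 − 0.4962) = 1.985
Loading dose = maintenance dose × R = 567 × 1.985 ≈ 1130 mg

1130 mg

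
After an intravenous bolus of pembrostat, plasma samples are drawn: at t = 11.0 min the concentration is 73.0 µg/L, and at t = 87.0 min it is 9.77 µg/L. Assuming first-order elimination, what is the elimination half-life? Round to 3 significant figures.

k = ln(C₁/C₂) / (t₂ − t₁) = ln(73.0/9.77) / (87.0 − 11.0)
  = 2.011 / 76.00 = 0.02646 min⁻¹
t½ = ln 2 / k = ln 2 / 0.02646 ≈ 26.2 minutes

26.2 minutes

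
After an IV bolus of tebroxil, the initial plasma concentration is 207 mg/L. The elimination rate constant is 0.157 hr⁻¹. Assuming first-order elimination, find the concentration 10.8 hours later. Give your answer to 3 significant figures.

C(t) = C₀ e^(−kt) = 207 × e^(−0.1570 × 10.8) = 207 × e^(−1.696) = 207 × 0.1835 ≈ 38.0 mg/L

38.0 mg/L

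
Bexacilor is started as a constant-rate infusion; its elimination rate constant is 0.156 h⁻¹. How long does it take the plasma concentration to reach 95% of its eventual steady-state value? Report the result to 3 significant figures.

19.2 hours

f = 1 − e^(−kt)  ⇒  t = −ln(1 − f) / k
t = −ln(1 − 0.95) / 0.1560 = 2.996 / 0.1560 ≈ 19.2 hours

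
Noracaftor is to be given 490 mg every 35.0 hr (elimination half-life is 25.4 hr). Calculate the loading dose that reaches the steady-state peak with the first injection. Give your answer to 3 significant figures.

k = ln 2 / 25.4 = 0.02729 hr⁻¹
Accumulation ratio R = 1 / (1 − e^(−kτ)) = 1 / (1 − e^(−0.02729×35.0)) = 1 / (1 − 0.3848) = 1.625
Loading dose = maintenance dose × R = 490 × 1.625 ≈ 796 mg

796 mg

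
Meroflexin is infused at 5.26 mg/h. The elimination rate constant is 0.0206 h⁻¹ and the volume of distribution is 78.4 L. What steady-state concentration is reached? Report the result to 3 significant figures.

3.26 µg/mL

CL = k · V = 0.0206 × 78.4 = 1.615 L/h
Css = rate / CL = 5.26 / 1.615 ≈ 3.26 µg/mL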